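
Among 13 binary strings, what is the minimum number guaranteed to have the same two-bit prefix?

There are 4 possible values for two-bit prefix. With 13 binary strings and 4 categories, by pigeonhole: ceiling(13/4).

Final answer: 4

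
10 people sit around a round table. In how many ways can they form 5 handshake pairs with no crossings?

The structures are counted by the Catalan number C_n. Here n = 10/2 = 5.
Using C_0 = 1 and C_(k+1) = C_k x 2(2k+1)/(k+2), build up term by term: C_1=1, C_2=2, C_3=5, C_4=14, C_5=42.

Final answer: C_{5} = 42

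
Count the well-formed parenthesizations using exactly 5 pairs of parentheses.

This is counted by the nth Catalan number C_n. Here n = 5 (pairs).
C_n = C(2n,n)/(n+1), so C_{5} = C(10,5)/6 = 252/6.

Final answer: C_{5} = 42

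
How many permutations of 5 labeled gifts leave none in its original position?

Derangements satisfy D(n) = (n-1)(D(n-1) + D(n-2)), starting from D(0)=1, D(1)=0.
D(2) = 1 x (0 + 1) = 1
D(3) = 2 x (1 + 0) = 2
D(4) = 3 x (2 + 1) = 9
D(5) = 4 x (D(4) + D(3)) = 4 x (9 + 2)

Final answer: D(5) = 44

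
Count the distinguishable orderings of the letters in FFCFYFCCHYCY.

Letters (C:4, F:4, H:1, Y:3). Total letters: 12.
Permutations = 12!/(4! x 4! x 3!).

Final answer: 138600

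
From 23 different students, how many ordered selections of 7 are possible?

P(23,7) = 23!/(23-7)! = 23!/16!.

Final answer: P(23,7) = 1235591280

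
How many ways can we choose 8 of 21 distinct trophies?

C(21,8) = 21!/(8! x 13!).

Final answer: \binom{21}{8} = 203490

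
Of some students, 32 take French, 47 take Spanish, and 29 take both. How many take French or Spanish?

|A union B| = |A| + |B| - |A intersect B| = 32 + 47 - 29.

Final answer: 50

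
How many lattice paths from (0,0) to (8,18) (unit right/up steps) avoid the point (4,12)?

Total paths to (8,18): C(26,18) = 1562275.
Paths through (4,12): C(16,12) x C(10,6) = 382200.
Avoiding (4,12): 1562275 - 382200.

Final answer: 1180075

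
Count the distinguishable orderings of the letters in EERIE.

Letters (E:3, I:1, R:1). Total letters: 5.
Permutations = 5!/(3!).

Final answer: 20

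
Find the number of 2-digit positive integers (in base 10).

The leading digit cannot be 0 (9 options); the other 1 digit can be anything (10 options each).
Total: 9 x 10^1.

Final answer: 90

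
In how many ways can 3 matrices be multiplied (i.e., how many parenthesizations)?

This is counted by the nth Catalan number C_n. Here n = 3 - 1 = 2.
C_n = (2n)!/(n!(n+1)!), so C_{2} = 4!/(2! x 3!) = C(4,2)/3 = 6/3.

Final answer: C_{2} = 2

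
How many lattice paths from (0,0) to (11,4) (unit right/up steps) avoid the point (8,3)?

Total paths to (11,4): C(15,4) = 1365.
Paths through (8,3): C(11,3) x C(4,1) = 660.
Avoiding (8,3): 1365 - 660.

Final answer: 705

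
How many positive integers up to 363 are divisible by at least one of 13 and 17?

Multiples of 13: 27. Multiples of 17: 21. Of both (lcm=221): 1.
By inclusion-exclusion: 27 + 21 - 1.

Final answer: 47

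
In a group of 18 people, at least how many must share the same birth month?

There are 12 possible values for birth month. With 18 people and 12 categories, by pigeonhole: ceiling(18/12).

Final answer: 2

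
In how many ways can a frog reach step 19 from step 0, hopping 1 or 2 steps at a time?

Condition on the final move: it is a 1-step (f(n-1) ways to get there) or a 2-step (f(n-2) ways), so f(n) = f(n-1) + f(n-2), with f(1)=1, f(2)=2.
Building up term by term: f(1)=1, f(2)=2, f(3)=3, f(4)=5, f(5)=8, f(6)=13, f(7)=21, f(8)=34, f(9)=55, f(10)=89, f(11)=144, f(12)=233, f(13)=377, f(14)=610, f(15)=987, f(16)=1597, f(17)=2584, f(18)=4181, f(19)=6765.

Final answer: 6765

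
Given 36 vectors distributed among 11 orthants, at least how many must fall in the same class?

By pigeonhole with 36 objects and 11 categories: ceiling(36/11).

Final answer: 4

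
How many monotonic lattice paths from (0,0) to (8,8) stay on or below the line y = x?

Total monotonic paths to (8,8): C(16,8) = 12870.
Reflecting each bad path at its first crossing gives a bijection with paths to (7,9): C(16,9) = 11440.
Valid Dyck paths: 12870 - 11440.
(Check: C(16,8) - C(16,9) = C(16,8)/9, the Catalan number C_{8}.)

Final answer: C_{8} = 1430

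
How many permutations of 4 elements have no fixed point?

Derangements satisfy D(n) = (n-1)(D(n-1) + D(n-2)), starting from D(0)=1, D(1)=0.
Building up: D(2)=1, D(3)=2.
D(4) = 3 x (D(3) + D(2)) = 3 x (2 + 1).

Final answer: D(4) = 9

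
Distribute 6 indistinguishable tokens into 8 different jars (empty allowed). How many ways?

Stars and bars: C(n+k-1, k-1) = C(13,7).

Final answer: C(13,7) = 1716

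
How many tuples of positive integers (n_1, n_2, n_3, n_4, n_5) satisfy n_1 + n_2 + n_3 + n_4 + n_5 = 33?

Substitute n'_i = n_i - 1 (so n'_i >= 0). Then sum n'_i = 33 - 5 = 28.
Stars and bars: C(28+5-1, 5-1) = C(32,4).

Final answer: C(32,4) = 35960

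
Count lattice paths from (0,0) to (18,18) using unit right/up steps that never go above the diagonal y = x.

Total monotonic paths to (18,18): C(36,18) = 9075135300.
A path is bad iff it touches y = x + 1; reflecting its initial segment maps bad paths bijectively onto all paths to (17,19), of which there are C(36,19) = 8597496600.
Valid Dyck paths: 9075135300 - 8597496600.
(Equivalently, C_{18} = C(36,18)/19 = 9075135300/19.)

Final answer: C_{18} = 477638700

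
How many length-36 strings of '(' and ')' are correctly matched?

The structures are counted by the Catalan number C_n. Here n = 18 (pairs).
C_n = C(2n,n)/(n+1), so C_{18} = C(36,18)/19 = 9075135300/19.

Final answer: C_{18} = 477638700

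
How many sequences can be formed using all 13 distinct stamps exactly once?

The number of ways to arrange 13 distinct objects is 13!.

Final answer: 13! = 6227020800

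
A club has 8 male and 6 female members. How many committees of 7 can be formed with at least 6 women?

Sum over valid woman counts:
C(6,6)C(8,1).

Final answer: 8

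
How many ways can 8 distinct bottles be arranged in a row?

The number of ways to arrange 8 distinct objects is 8!.

Final answer: 8! = 40320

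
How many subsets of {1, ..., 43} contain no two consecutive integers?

Condition on whether n belongs to the subset: if not, any valid subset of {1, ..., n-1} works (a(n-1)); if so, n-1 is excluded and the rest is a valid subset of {1, ..., n-2} (a(n-2)). Hence a(n) = a(n-1) + a(n-2), a(1)=2, a(2)=3.
Building up term by term: a(1)=2, a(2)=3, a(3)=5, a(4)=8, a(5)=13, a(6)=21, a(7)=34, a(8)=55, a(9)=89, a(10)=144, a(11)=233, a(12)=377, a(13)=610, a(14)=987, a(15)=1597, a(16)=2584, a(17)=4181, a(18)=6765, a(19)=10946, a(20)=17711, a(21)=28657, a(22)=46368, a(23)=75025, a(24)=121393, a(25)=196418, a(26)=317811, a(27)=514229, a(28)=832040, a(29)=1346269, a(30)=2178309, a(31)=3524578, a(32)=5702887, a(33)=9227465, a(34)=14930352, a(35)=24157817, a(36)=39088169, a(37)=63245986, a(38)=102334155, a(39)=165580141, a(40)=267914296, a(41)=433494437, a(42)=701408733, a(43)=1134903170.

Final answer: 1134903170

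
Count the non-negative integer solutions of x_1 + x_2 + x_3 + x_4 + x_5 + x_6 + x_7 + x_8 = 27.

Stars and bars with 27 stars and 7 bars:
C(27+8-1, 8-1) = C(34,7).

Final answer: C(34,7) = 5379616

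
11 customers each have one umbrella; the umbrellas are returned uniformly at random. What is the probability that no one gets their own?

Derangements satisfy D(n) = (n-1)(D(n-1) + D(n-2)), starting from D(0)=1, D(1)=0.
Building up: D(2)=1, D(3)=2, D(4)=9, D(5)=44, D(6)=265, D(7)=1854, D(8)=14833, D(9)=133496, D(10)=1334961, D(11)=14684570.
Total arrangements: 11! = 39916800.
Probability = D(11)/11! = 1468457/3991680.

Final answer: D(11)/11! = 14684570/39916800 = 0.367879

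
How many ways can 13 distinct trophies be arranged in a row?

The number of ways to arrange 13 distinct objects is 13!.

Final answer: 13! = 6227020800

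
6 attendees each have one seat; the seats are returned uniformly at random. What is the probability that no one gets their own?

Derangements satisfy D(n) = (n-1)(D(n-1) + D(n-2)), starting from D(0)=1, D(1)=0.
Building up: D(2)=1, D(3)=2, D(4)=9, D(5)=44, D(6)=265.
Total arrangements: 6! = 720.
Probability = D(6)/6! = 53/144.

Final answer: D(6)/6! = 265/720 = 0.368056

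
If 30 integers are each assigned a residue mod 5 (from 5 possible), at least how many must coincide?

There are 5 possible values for residue mod 5. With 30 integers and 5 categories, by pigeonhole: ceiling(30/5).

Final answer: 6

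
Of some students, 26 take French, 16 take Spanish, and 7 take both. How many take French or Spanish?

|A union B| = |A| + |B| - |A intersect B| = 26 + 16 - 7.

Final answer: 35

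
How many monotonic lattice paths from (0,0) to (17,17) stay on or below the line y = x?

Total monotonic paths to (17,17): C(34,17) = 2333606220.
Paths that cross above y=x (reflection bijection): C(34,18) = 2203961430.
Valid Dyck paths: 2333606220 - 2203961430.
(Equivalently, C_{17} = C(34,17)/18 = 2333606220/18.)

Final answer: C_{17} = 129644790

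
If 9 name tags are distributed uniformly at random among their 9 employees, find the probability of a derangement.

D(n) = (n-1)(D(n-1) + D(n-2)), D(0)=1, D(1)=0.
Building up: D(2)=1, D(3)=2, D(4)=9, D(5)=44, D(6)=265, D(7)=1854, D(8)=14833, D(9)=133496.
Total arrangements: 9! = 362880.
Probability = D(9)/9! = 16687/45360.

Final answer: D(9)/9! = 133496/362880 = 0.367879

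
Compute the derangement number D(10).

Derangements satisfy D(n) = (n-1)(D(n-1) + D(n-2)), starting from D(0)=1, D(1)=0.
Building up: D(2)=1, D(3)=2, D(4)=9, D(5)=44, D(6)=265, D(7)=1854, D(8)=14833, D(9)=133496.
D(10) = 9 x (D(9) + D(8)) = 9 x (133496 + 14833).

Final answer: D(10) = 1334961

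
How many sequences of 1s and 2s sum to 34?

Let f(n) be the number of climbs. Removing the last move (1 or 2 steps) gives f(n) = f(n-1) + f(n-2); base cases f(1)=1, f(2)=2.
Computing successive values: f(1)=1, f(2)=2, f(3)=3, f(4)=5, f(5)=8, f(6)=13, f(7)=21, f(8)=34, f(9)=55, f(10)=89, f(11)=144, f(12)=233, f(13)=377, f(14)=610, f(15)=987, f(16)=1597, f(17)=2584, f(18)=4181, f(19)=6765, f(20)=10946, f(21)=17711, f(22)=28657, f(23)=46368, f(24)=75025, f(25)=121393, f(26)=196418, f(27)=317811, f(28)=514229, f(29)=832040, f(30)=1346269, f(31)=2178309, f(32)=3524578, f(33)=5702887, f(34)=9227465.

Final answer: 9227465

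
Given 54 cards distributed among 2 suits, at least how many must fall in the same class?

By pigeonhole with 54 objects and 2 categories: ceiling(54/2).

Final answer: 27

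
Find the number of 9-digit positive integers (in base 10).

These are the integers in [10^8, 10^9), so the count is 10^9 - 10^8 = 9 x 10^8.

Final answer: 900000000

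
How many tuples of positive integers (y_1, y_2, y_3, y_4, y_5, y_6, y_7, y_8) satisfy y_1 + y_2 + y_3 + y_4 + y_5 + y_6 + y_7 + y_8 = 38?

Substitute y'_i = y_i - 1 (so y'_i >= 0). Then sum y'_i = 38 - 8 = 30.
Stars and bars: C(30+8-1, 8-1) = C(37,7).

Final answer: C(37,7) = 10295472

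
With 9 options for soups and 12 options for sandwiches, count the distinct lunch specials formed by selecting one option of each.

By the multiplication principle: 9 x 12.

Final answer: 108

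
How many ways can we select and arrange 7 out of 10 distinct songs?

P(10,7) = 10!/(10-7)! = 10!/3!.

Final answer: P(10,7) = 604800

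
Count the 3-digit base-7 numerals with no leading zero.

In base 7, the leading digit has 6 choices (1..6); each of the remaining 2 digits has 7 choices.
Total: 6 x 7^2.

Final answer: 294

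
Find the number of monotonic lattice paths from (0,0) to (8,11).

Each path has 8 right steps and 11 up steps in some order (19 steps total).
Choose which 11 of the 19 steps are up: C(19,11).

Final answer: C(19,11) = 75582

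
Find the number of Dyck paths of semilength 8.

Total monotonic paths to (8,8): C(16,8) = 12870.
A path is bad iff it touches y = x + 1; reflecting its initial segment maps bad paths bijectively onto all paths to (7,9), of which there are C(16,9) = 11440.
Valid Dyck paths: 12870 - 11440.
(Check: C(16,8) - C(16,9) = C(16,8)/9, the Catalan number C_{8}.)

Final answer: C_{8} = 1430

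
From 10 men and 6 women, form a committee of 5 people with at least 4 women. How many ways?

Sum over valid woman counts:
C(6,4)C(10,1) = 150
C(6,5)C(10,0) = 6
Total: 150 + 6.

Final answer: 156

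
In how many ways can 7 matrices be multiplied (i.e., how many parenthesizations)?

This is counted by the nth Catalan number C_n. Here n = 7 - 1 = 6.
C_n = C(2n,n) - C(2n,n+1), so C_{6} = C(12,6) - C(12,7) = 924 - 792.

Final answer: C_{6} = 132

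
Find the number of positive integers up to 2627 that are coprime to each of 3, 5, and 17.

|div by 3|=875, |div by 5|=525, |div by 17|=154.
|div by 3&5|=175, |div by 3&17|=51, |div by 5&17|=30, |div by all|=10.
By inclusion-exclusion, divisible by at least one: 875+525+154-175-51-30+10 = 1308.
Not divisible by any: 2627 - 1308.

Final answer: 1319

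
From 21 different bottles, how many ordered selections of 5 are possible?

P(21,5) = 21!/(21-5)! = 21!/16!.

Final answer: P(21,5) = 2441880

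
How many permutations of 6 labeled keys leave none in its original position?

Derangements satisfy D(n) = (n-1)(D(n-1) + D(n-2)), starting from D(0)=1, D(1)=0.
D(2) = 1 x (0 + 1) = 1
D(3) = 2 x (1 + 0) = 2
D(4) = 3 x (2 + 1) = 9
D(5) = 4 x (9 + 2) = 44
D(6) = 5 x (D(5) + D(4)) = 5 x (44 + 9)

Final answer: D(6) = 265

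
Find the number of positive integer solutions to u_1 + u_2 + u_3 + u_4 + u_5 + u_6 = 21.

Substitute u'_i = u_i - 1 (so u'_i >= 0). Then sum u'_i = 21 - 6 = 15.
Stars and bars: C(15+6-1, 6-1) = C(20,5).

Final answer: C(20,5) = 15504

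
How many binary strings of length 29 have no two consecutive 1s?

Let a(n) count valid strings. If the last bit is 0 the prefix is any valid string of length n-1; if it is 1 the string must end in 01 with a valid prefix of length n-2. So a(n) = a(n-1) + a(n-2), a(1)=2, a(2)=3.
Computing successive values: a(1)=2, a(2)=3, a(3)=5, a(4)=8, a(5)=13, a(6)=21, a(7)=34, a(8)=55, a(9)=89, a(10)=144, a(11)=233, a(12)=377, a(13)=610, a(14)=987, a(15)=1597, a(16)=2584, a(17)=4181, a(18)=6765, a(19)=10946, a(20)=17711, a(21)=28657, a(22)=46368, a(23)=75025, a(24)=121393, a(25)=196418, a(26)=317811, a(27)=514229, a(28)=832040, a(29)=1346269.

Final answer: 1346269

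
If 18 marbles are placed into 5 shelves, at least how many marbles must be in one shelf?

By the pigeonhole principle: ceiling(18/5).

Final answer: 4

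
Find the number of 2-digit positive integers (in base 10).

The leading digit cannot be 0 (9 options); the other 1 digit can be anything (10 options each).
Total: 9 x 10^1.

Final answer: 90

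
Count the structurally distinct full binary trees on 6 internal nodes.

This is counted by the nth Catalan number C_n. Here n = 6.
C_n = C(2n,n) - C(2n,n+1), so C_{6} = C(12,6) - C(12,7) = 924 - 792.

Final answer: C_{6} = 132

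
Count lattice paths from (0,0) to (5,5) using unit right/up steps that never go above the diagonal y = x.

Total monotonic paths to (5,5): C(10,5) = 252.
Reflecting each bad path at its first crossing gives a bijection with paths to (4,6): C(10,6) = 210.
Valid Dyck paths: 252 - 210.
(Check: C(10,5) - C(10,6) = C(10,5)/6, the Catalan number C_{5}.)

Final answer: C_{5} = 42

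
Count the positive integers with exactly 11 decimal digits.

First digit: 9 choices (1-9). Each of the remaining 10 digits: 10 choices.
Total: 9 x 10^10.

Final answer: 90000000000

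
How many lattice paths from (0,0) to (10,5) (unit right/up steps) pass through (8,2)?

Paths (0,0)->(8,2): C(10,2) = 45.
Paths (8,2)->(10,5): C(5,3) = 10.
By multiplication principle: 45 x 10.

Final answer: 450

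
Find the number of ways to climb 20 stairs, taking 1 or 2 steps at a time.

Condition on the final move: it is a 1-step (f(n-1) ways to get there) or a 2-step (f(n-2) ways), so f(n) = f(n-1) + f(n-2), with f(1)=1, f(2)=2.
Building up term by term: f(1)=1, f(2)=2, f(3)=3, f(4)=5, f(5)=8, f(6)=13, f(7)=21, f(8)=34, f(9)=55, f(10)=89, f(11)=144, f(12)=233, f(13)=377, f(14)=610, f(15)=987, f(16)=1597, f(17)=2584, f(18)=4181, f(19)=6765, f(20)=10946.

Final answer: 10946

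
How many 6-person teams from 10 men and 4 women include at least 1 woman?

Sum over valid woman counts:
C(4,1)C(10,5) = 1008
C(4,2)C(10,4) = 1260
C(4,3)C(10,3) = 480
C(4,4)C(10,2) = 45
Total: 1008 + 1260 + 480 + 45.

Final answer: 2793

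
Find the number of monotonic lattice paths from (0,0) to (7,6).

Each path has 7 right steps and 6 up steps in some order (13 steps total).
Choose which 6 of the 13 steps are up: C(13,6).

Final answer: C(13,6) = 1716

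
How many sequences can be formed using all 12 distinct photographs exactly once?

The number of ways to arrange 12 distinct objects is 12!.

Final answer: 12! = 479001600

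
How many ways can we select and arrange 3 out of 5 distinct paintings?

P(5,3) = 5!/(5-3)! = 5!/2!.

Final answer: P(5,3) = 60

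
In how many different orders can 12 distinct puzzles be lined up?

The number of ways to arrange 12 distinct objects is 12!.

Final answer: 12! = 479001600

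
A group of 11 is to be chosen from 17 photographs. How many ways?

C(17,11) = 17!/(11! x 6!).

Final answer: \binom{17}{11} = 12376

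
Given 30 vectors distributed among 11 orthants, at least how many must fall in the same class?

By pigeonhole with 30 objects and 11 categories: ceiling(30/11).

Final answer: 3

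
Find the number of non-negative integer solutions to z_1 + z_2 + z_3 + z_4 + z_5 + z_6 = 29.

Stars and bars with 29 stars and 5 bars:
C(29+6-1, 6-1) = C(34,5).

Final answer: C(34,5) = 278256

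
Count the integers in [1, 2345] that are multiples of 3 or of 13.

Multiples of 3: 781. Multiples of 13: 180. Of both (lcm=39): 60.
By inclusion-exclusion: 781 + 180 - 60.

Final answer: 901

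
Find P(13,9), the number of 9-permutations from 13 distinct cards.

P(13,9) = 13!/(13-9)! = 13!/4!.

Final answer: P(13,9) = 259459200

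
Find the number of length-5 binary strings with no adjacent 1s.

A valid string ends in 0 (append to any length-(n-1) valid string) or in 01 (append to any length-(n-2) valid string), so a(n) = a(n-1) + a(n-2) with a(1)=2, a(2)=3.
Building up term by term: a(1)=2, a(2)=3, a(3)=5, a(4)=8, a(5)=13.

Final answer: 13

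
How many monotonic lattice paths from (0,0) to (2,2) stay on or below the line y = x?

Total monotonic paths to (2,2): C(4,2) = 6.
A path is bad iff it touches y = x + 1; reflecting its initial segment maps bad paths bijectively onto all paths to (1,3), of which there are C(4,3) = 4.
Valid Dyck paths: 6 - 4.
(These counts are the Catalan numbers.)

Final answer: C_{2} = 2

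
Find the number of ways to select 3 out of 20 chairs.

C(20,3) = 20!/(3! x (20-3)!).

Final answer: C(20,3) = 1140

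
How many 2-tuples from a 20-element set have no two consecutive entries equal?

First character: 20 choices. Each subsequent: 19 choices (must differ from the previous one).
Total: 20 x 19^1.

Final answer: 20 x 19^{1} = 380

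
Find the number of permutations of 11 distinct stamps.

The number of ways to arrange 11 distinct objects is 11!.

Final answer: 11! = 39916800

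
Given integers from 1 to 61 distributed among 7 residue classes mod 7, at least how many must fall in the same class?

By pigeonhole with 61 objects and 7 categories: ceiling(61/7).

Final answer: 9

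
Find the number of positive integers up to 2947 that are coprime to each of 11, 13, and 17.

|div by 11|=267, |div by 13|=226, |div by 17|=173.
|div by 11&13|=20, |div by 11&17|=15, |div by 13&17|=13, |div by all|=1.
By inclusion-exclusion, divisible by at least one: 267+226+173-20-15-13+1 = 619.
Not divisible by any: 2947 - 619.

Final answer: 2328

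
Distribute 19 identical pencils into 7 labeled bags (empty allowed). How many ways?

Stars and bars: C(n+k-1, k-1) = C(25,6).

Final answer: C(25,6) = 177100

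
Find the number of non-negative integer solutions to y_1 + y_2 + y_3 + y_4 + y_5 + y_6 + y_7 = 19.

Stars and bars with 19 stars and 6 bars:
C(19+7-1, 7-1) = C(25,6).

Final answer: C(25,6) = 177100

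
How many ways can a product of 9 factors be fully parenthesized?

This is a standard Catalan-number count: the answer is C_n. Here n = 9 - 1 = 8.
C_n = C(2n,n)/(n+1), so C_{8} = C(16,8)/9 = 12870/9.

Final answer: C_{8} = 1430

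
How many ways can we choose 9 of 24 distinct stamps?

C(24,9) = 24!/(9! x 15!).

Final answer: \binom{24}{9} = 1307504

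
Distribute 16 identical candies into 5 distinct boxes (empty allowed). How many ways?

Stars and bars: C(n+k-1, k-1) = C(20,4).

Final answer: C(20,4) = 4845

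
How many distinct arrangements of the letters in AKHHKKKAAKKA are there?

Letters (A:4, H:2, K:6). Total letters: 12.
Permutations = 12!/(6! x 4! x 2!).

Final answer: 13860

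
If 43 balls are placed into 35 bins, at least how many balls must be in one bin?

By the pigeonhole principle: ceiling(43/35).

Final answer: 2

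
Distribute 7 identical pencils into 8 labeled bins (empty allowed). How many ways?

Stars and bars: C(n+k-1, k-1) = C(14,7).

Final answer: C(14,7) = 3432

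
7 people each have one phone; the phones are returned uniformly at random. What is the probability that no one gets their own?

Derangements satisfy D(n) = (n-1)(D(n-1) + D(n-2)), starting from D(0)=1, D(1)=0.
Building up: D(2)=1, D(3)=2, D(4)=9, D(5)=44, D(6)=265, D(7)=1854.
Total arrangements: 7! = 5040.
Probability = D(7)/7! = 103/280.

Final answer: D(7)/7! = 1854/5040 = 0.367857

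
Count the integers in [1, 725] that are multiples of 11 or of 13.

Multiples of 11: 65. Multiples of 13: 55. Of both (lcm=143): 5.
By inclusion-exclusion: 65 + 55 - 5.

Final answer: 115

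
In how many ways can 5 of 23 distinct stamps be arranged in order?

P(23,5) = 23!/(23-5)! = 23!/18!.

Final answer: P(23,5) = 4037880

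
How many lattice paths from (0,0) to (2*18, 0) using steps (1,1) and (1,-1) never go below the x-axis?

Total monotonic paths to (18,18): C(36,18) = 9075135300.
A path is bad iff it touches y = x + 1; reflecting its initial segment maps bad paths bijectively onto all paths to (17,19), of which there are C(36,19) = 8597496600.
Valid Dyck paths: 9075135300 - 8597496600.
(Equivalently, C_{18} = C(36,18)/19 = 9075135300/19.)

Final answer: C_{18} = 477638700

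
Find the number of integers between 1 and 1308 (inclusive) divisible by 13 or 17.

Multiples of 13: 100. Multiples of 17: 76. Of both (lcm=221): 5.
By inclusion-exclusion: 100 + 76 - 5.

Final answer: 171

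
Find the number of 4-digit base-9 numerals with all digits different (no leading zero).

The leading digit has 8 choices (anything but zero); the next has 8 (anything but the first), then 7, and so on, one fewer each time.
Total: 8 x 8 x 7 x 6.

Final answer: 2688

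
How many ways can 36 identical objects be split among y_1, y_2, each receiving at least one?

Substitute y'_i = y_i - 1 (so y'_i >= 0). Then sum y'_i = 36 - 2 = 34.
Stars and bars: C(34+2-1, 2-1) = C(35,1).

Final answer: C(35,1) = 35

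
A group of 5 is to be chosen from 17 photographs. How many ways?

C(17,5) = 17!/(5! x 12!).

Final answer: \binom{17}{5} = 6188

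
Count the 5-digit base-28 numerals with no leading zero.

In base 28, the leading digit has 27 choices (1..27); each of the remaining 4 digits has 28 choices.
Total: 27 x 28^4.

Final answer: 16595712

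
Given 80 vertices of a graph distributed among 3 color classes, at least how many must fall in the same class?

By pigeonhole with 80 objects and 3 categories: ceiling(80/3).

Final answer: 27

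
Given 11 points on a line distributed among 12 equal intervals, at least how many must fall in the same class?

By pigeonhole with 11 objects and 12 categories: ceiling(11/12).

Final answer: 1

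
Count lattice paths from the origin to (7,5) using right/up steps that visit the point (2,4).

Paths (0,0)->(2,4): C(6,4) = 15.
Paths (2,4)->(7,5): C(6,1) = 6.
By multiplication principle: 15 x 6.

Final answer: 90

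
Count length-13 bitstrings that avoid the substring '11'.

Classify by the final bit: ...0 gives a(n-1) strings, ...01 gives a(n-2) strings. Thus a(n) = a(n-1) + a(n-2) with a(1)=2, a(2)=3.
Building up term by term: a(1)=2, a(2)=3, a(3)=5, a(4)=8, a(5)=13, a(6)=21, a(7)=34, a(8)=55, a(9)=89, a(10)=144, a(11)=233, a(12)=377, a(13)=610.

Final answer: 610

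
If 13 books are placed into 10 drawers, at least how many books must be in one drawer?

By the pigeonhole principle: ceiling(13/10).

Final answer: 2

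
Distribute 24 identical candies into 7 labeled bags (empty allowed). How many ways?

Stars and bars: C(n+k-1, k-1) = C(30,6).

Final answer: C(30,6) = 593775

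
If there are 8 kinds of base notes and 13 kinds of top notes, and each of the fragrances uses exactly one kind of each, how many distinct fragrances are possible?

By the multiplication principle: 8 x 13.

Final answer: 104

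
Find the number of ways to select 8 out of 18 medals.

C(18,8) = 18!/(8! x 10!).

Final answer: \binom{18}{8} = 43758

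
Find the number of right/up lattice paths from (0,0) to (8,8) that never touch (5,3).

Total paths to (8,8): C(16,8) = 12870.
Paths through (5,3): C(8,3) x C(8,5) = 3136.
Avoiding (5,3): 12870 - 3136.

Final answer: 9734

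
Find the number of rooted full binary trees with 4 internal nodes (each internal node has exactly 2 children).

This is a standard Catalan-number count: the answer is C_n. Here n = 4.
Using C_0 = 1 and C_(k+1) = C_k x 2(2k+1)/(k+2), build up term by term: C_1=1, C_2=2, C_3=5, C_4=14.

Final answer: C_{4} = 14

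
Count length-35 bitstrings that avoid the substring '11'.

A valid string ends in 0 (append to any length-(n-1) valid string) or in 01 (append to any length-(n-2) valid string), so a(n) = a(n-1) + a(n-2) with a(1)=2, a(2)=3.
Iterating the recurrence: a(1)=2, a(2)=3, a(3)=5, a(4)=8, a(5)=13, a(6)=21, a(7)=34, a(8)=55, a(9)=89, a(10)=144, a(11)=233, a(12)=377, a(13)=610, a(14)=987, a(15)=1597, a(16)=2584, a(17)=4181, a(18)=6765, a(19)=10946, a(20)=17711, a(21)=28657, a(22)=46368, a(23)=75025, a(24)=121393, a(25)=196418, a(26)=317811, a(27)=514229, a(28)=832040, a(29)=1346269, a(30)=2178309, a(31)=3524578, a(32)=5702887, a(33)=9227465, a(34)=14930352, a(35)=24157817.

Final answer: 24157817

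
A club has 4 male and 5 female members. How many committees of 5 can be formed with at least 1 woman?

Sum over valid woman counts:
C(5,1)C(4,4) = 5
C(5,2)C(4,3) = 40
C(5,3)C(4,2) = 60
C(5,4)C(4,1) = 20
C(5,5)C(4,0) = 1
Total: 5 + 40 + 60 + 20 + 1.

Final answer: 126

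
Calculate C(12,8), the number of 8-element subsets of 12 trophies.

C(12,8) = 12!/(8! x (12-8)!).

Final answer: C(12,8) = 495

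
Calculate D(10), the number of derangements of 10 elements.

Derangements satisfy D(n) = (n-1)(D(n-1) + D(n-2)), starting from D(0)=1, D(1)=0.
D(2) = 1 x (0 + 1) = 1
D(3) = 2 x (1 + 0) = 2
D(4) = 3 x (2 + 1) = 9
D(5) = 4 x (9 + 2) = 44
D(6) = 5 x (44 + 9) = 265
D(7) = 6 x (265 + 44) = 1854
D(8) = 7 x (1854 + 265) = 14833
D(9) = 8 x (14833 + 1854) = 133496
D(10) = 9 x (D(9) + D(8)) = 9 x (133496 + 14833)

Final answer: D(10) = 1334961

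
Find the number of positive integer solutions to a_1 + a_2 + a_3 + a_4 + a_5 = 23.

Substitute a'_i = a_i - 1 (so a'_i >= 0). Then sum a'_i = 23 - 5 = 18.
Stars and bars: C(18+5-1, 5-1) = C(22,4).

Final answer: C(22,4) = 7315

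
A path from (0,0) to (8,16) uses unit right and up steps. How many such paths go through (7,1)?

Paths (0,0)->(7,1): C(8,1) = 8.
Paths (7,1)->(8,16): C(16,15) = 16.
By multiplication principle: 8 x 16.

Final answer: 128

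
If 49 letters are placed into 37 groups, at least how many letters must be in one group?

By the pigeonhole principle: ceiling(49/37).

Final answer: 2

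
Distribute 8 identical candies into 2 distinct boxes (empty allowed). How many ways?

Stars and bars: C(n+k-1, k-1) = C(9,1).

Final answer: C(9,1) = 9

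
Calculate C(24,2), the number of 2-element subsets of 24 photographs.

C(24,2) = 24!/(2! x (24-2)!).

Final answer: C(24,2) = 276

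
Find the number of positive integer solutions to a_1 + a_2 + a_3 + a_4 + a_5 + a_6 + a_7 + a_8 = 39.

Substitute a'_i = a_i - 1 (so a'_i >= 0). Then sum a'_i = 39 - 8 = 31.
Stars and bars: C(31+8-1, 8-1) = C(38,7).

Final answer: C(38,7) = 12620256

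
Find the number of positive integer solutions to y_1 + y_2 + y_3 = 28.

Substitute y'_i = y_i - 1 (so y'_i >= 0). Then sum y'_i = 28 - 3 = 25.
Stars and bars: C(25+3-1, 3-1) = C(27,2).

Final answer: C(27,2) = 351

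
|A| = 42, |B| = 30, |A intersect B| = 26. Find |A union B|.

|A union B| = |A| + |B| - |A intersect B| = 42 + 30 - 26.

Final answer: 46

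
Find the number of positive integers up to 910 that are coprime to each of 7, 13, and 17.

|div by 7|=130, |div by 13|=70, |div by 17|=53.
|div by 7&13|=10, |div by 7&17|=7, |div by 13&17|=4, |div by all|=0.
By inclusion-exclusion, divisible by at least one: 130+70+53-10-7-4+0 = 232.
Not divisible by any: 910 - 232.

Final answer: 678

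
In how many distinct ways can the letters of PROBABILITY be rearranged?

Letters (A:1, B:2, I:2, L:1, O:1, P:1, R:1, T:1, Y:1). Total letters: 11.
Permutations = 11!/(2! x 2!).

Final answer: 9979200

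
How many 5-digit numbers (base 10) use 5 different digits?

First digit: 9 (not 0). Second: 9 (not first). Third: 8, etc.
Total: 9 x 9 x 8 x 7 x 6.

Final answer: 27216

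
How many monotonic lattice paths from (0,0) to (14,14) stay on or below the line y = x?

Total monotonic paths to (14,14): C(28,14) = 40116600.
A path is bad iff it touches y = x + 1; reflecting its initial segment maps bad paths bijectively onto all paths to (13,15), of which there are C(28,15) = 37442160.
Valid Dyck paths: 40116600 - 37442160.
(These counts are the Catalan numbers.)

Final answer: C_{14} = 2674440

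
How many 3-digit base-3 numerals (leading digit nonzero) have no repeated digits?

The leading digit has 2 choices (anything but zero); the next has 2 (anything but the first), then 1, and so on, one fewer each time.
Total: 2 x 2 x 1.

Final answer: 4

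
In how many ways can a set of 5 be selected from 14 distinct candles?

C(14,5) = 14!/(5! x 9!).

Final answer: \binom{14}{5} = 2002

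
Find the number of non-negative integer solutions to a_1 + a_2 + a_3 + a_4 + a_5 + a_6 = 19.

Stars and bars with 19 stars and 5 bars:
C(19+6-1, 6-1) = C(24,5).

Final answer: C(24,5) = 42504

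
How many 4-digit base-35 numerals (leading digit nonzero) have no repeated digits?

The leading digit has 34 choices (anything but zero); the next has 34 (anything but the first), then 33, and so on, one fewer each time.
Total: 34 x 34 x 33 x 32.

Final answer: 1220736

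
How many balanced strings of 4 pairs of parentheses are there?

This is counted by the nth Catalan number C_n. Here n = 4 (pairs).
C_n = C(2n,n)/(n+1), so C_{4} = C(8,4)/5 = 70/5.

Final answer: C_{4} = 14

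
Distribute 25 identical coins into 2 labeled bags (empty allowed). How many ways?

Stars and bars: C(n+k-1, k-1) = C(26,1).

Final answer: C(26,1) = 26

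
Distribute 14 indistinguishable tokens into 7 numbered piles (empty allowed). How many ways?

Stars and bars: C(n+k-1, k-1) = C(20,6).

Final answer: C(20,6) = 38760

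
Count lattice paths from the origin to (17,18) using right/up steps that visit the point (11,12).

Paths (0,0)->(11,12): C(23,12) = 1352078.
Paths (11,12)->(17,18): C(12,6) = 924.
By multiplication principle: 1352078 x 924.

Final answer: 1249320072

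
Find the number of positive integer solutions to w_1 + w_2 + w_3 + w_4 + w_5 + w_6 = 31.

Substitute w'_i = w_i - 1 (so w'_i >= 0). Then sum w'_i = 31 - 6 = 25.
Stars and bars: C(25+6-1, 6-1) = C(30,5).

Final answer: C(30,5) = 142506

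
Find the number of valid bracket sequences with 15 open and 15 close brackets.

The structures are counted by the Catalan number C_n. Here n = 15 (pairs).
C_n = C(2n,n)/(n+1), so C_{15} = C(30,15)/16 = 155117520/16.

Final answer: C_{15} = 9694845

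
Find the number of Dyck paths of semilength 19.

Total monotonic paths to (19,19): C(38,19) = 35345263800.
A path is bad iff it touches y = x + 1; reflecting its initial segment maps bad paths bijectively onto all paths to (18,20), of which there are C(38,20) = 33578000610.
Valid Dyck paths: 35345263800 - 33578000610.
(Equivalently, C_{19} = C(38,19)/20 = 35345263800/20.)

Final answer: C_{19} = 1767263190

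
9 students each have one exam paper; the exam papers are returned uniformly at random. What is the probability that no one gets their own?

Derangements satisfy D(n) = (n-1)(D(n-1) + D(n-2)), starting from D(0)=1, D(1)=0.
Building up: D(2)=1, D(3)=2, D(4)=9, D(5)=44, D(6)=265, D(7)=1854, D(8)=14833, D(9)=133496.
Total arrangements: 9! = 362880.
Probability = D(9)/9! = 16687/45360.

Final answer: D(9)/9! = 133496/362880 = 0.367879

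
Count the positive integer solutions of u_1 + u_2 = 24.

Substitute u'_i = u_i - 1 (so u'_i >= 0). Then sum u'_i = 24 - 2 = 22.
Stars and bars: C(22+2-1, 2-1) = C(23,1).

Final answer: C(23,1) = 23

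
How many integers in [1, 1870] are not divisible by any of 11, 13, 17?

|div by 11|=170, |div by 13|=143, |div by 17|=110.
|div by 11&13|=13, |div by 11&17|=10, |div by 13&17|=8, |div by all|=0.
By inclusion-exclusion, divisible by at least one: 170+143+110-13-10-8+0 = 392.
Not divisible by any: 1870 - 392.

Final answer: 1478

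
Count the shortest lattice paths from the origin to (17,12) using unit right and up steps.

Each path has 17 right steps and 12 up steps in some order (29 steps total).
Choose which 12 of the 29 steps are up: C(29,12).

Final answer: C(29,12) = 51895935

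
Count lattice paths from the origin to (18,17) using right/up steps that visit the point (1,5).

Paths (0,0)->(1,5): C(6,5) = 6.
Paths (1,5)->(18,17): C(29,12) = 51895935.
By multiplication principle: 6 x 51895935.

Final answer: 311375610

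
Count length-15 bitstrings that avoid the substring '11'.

A valid string ends in 0 (append to any length-(n-1) valid string) or in 01 (append to any length-(n-2) valid string), so a(n) = a(n-1) + a(n-2) with a(1)=2, a(2)=3.
Building up term by term: a(1)=2, a(2)=3, a(3)=5, a(4)=8, a(5)=13, a(6)=21, a(7)=34, a(8)=55, a(9)=89, a(10)=144, a(11)=233, a(12)=377, a(13)=610, a(14)=987, a(15)=1597.

Final answer: 1597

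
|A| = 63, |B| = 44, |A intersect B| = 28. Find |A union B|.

|A union B| = |A| + |B| - |A intersect B| = 63 + 44 - 28.

Final answer: 79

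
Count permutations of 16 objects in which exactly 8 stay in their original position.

Choose which 8 elements are fixed: C(16,8) = 12870.
Derange the remaining 8 using D(j) = (j-1)(D(j-1) + D(j-2)), D(0)=1, D(1)=0: D(2)=1, D(3)=2, D(4)=9, D(5)=44, D(6)=265, D(7)=1854, D(8)=14833.
Total: 12870 x 14833.

Final answer: C(16,8) D(8) = 190900710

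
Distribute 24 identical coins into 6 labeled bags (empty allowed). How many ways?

Stars and bars: C(n+k-1, k-1) = C(29,5).

Final answer: C(29,5) = 118755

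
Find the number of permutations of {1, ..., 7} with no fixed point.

Use the recurrence D(n) = (n-1)(D(n-1) + D(n-2)) with D(0)=1, D(1)=0.
D(2) = 1 x (0 + 1) = 1
D(3) = 2 x (1 + 0) = 2
D(4) = 3 x (2 + 1) = 9
D(5) = 4 x (9 + 2) = 44
D(6) = 5 x (44 + 9) = 265
D(7) = 6 x (D(6) + D(5)) = 6 x (265 + 44)

Final answer: D(7) = 1854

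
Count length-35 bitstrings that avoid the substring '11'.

Let a(n) count valid strings. If the last bit is 0 the prefix is any valid string of length n-1; if it is 1 the string must end in 01 with a valid prefix of length n-2. So a(n) = a(n-1) + a(n-2), a(1)=2, a(2)=3.
Iterating the recurrence: a(1)=2, a(2)=3, a(3)=5, a(4)=8, a(5)=13, a(6)=21, a(7)=34, a(8)=55, a(9)=89, a(10)=144, a(11)=233, a(12)=377, a(13)=610, a(14)=987, a(15)=1597, a(16)=2584, a(17)=4181, a(18)=6765, a(19)=10946, a(20)=17711, a(21)=28657, a(22)=46368, a(23)=75025, a(24)=121393, a(25)=196418, a(26)=317811, a(27)=514229, a(28)=832040, a(29)=1346269, a(30)=2178309, a(31)=3524578, a(32)=5702887, a(33)=9227465, a(34)=14930352, a(35)=24157817.

Final answer: 24157817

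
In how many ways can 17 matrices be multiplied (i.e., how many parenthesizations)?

This is counted by the nth Catalan number C_n. Here n = 17 - 1 = 16.
C_n = C(2n,n) - C(2n,n+1), so C_{16} = C(32,16) - C(32,17) = 601080390 - 565722720.

Final answer: C_{16} = 35357670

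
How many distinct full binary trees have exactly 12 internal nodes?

This is counted by the nth Catalan number C_n. Here n = 12.
C_n = (2n)!/(n!(n+1)!), so C_{12} = 24!/(12! x 13!) = C(24,12)/13 = 2704156/13.

Final answer: C_{12} = 208012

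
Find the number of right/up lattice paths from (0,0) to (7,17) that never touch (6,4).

Total paths to (7,17): C(24,17) = 346104.
Paths through (6,4): C(10,4) x C(14,13) = 2940.
Avoiding (6,4): 346104 - 2940.

Final answer: 343164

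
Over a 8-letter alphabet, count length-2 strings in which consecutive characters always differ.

Let g(n) count such strings. g(1) = 8, and each valid string of length n-1 extends in 7 ways (any symbol but the last), so g(n) = 7 g(n-1).
Total: g(2) = 8 x 7^1.

Final answer: 8 x 7^{1} = 56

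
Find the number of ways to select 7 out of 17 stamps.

C(17,7) = 17!/(7! x 10!).

Final answer: \binom{17}{7} = 19448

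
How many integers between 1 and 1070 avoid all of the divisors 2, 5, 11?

|div by 2|=535, |div by 5|=214, |div by 11|=97.
|div by 2&5|=107, |div by 2&11|=48, |div by 5&11|=19, |div by all|=9.
By inclusion-exclusion, divisible by at least one: 535+214+97-107-48-19+9 = 681.
Not divisible by any: 1070 - 681.

Final answer: 389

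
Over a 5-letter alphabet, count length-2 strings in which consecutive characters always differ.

First character: 5 choices. Each subsequent: 4 choices (must differ from the previous one).
Total: 5 x 4^1.

Final answer: 5 x 4^{1} = 20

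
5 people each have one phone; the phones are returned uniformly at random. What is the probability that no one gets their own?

Use the recurrence D(n) = (n-1)(D(n-1) + D(n-2)) with D(0)=1, D(1)=0.
Building up: D(2)=1, D(3)=2, D(4)=9, D(5)=44.
Total arrangements: 5! = 120.
Probability = D(5)/5! = 11/30.

Final answer: D(5)/5! = 44/120 = 0.366667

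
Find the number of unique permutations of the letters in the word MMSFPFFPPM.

Letters (F:3, M:3, P:3, S:1). Total letters: 10.
Permutations = 10!/(3! x 3! x 3!).

Final answer: 16800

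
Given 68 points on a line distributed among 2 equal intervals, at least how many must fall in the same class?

By pigeonhole with 68 objects and 2 categories: ceiling(68/2).

Final answer: 34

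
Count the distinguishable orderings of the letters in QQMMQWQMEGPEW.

Letters (E:2, G:1, M:3, P:1, Q:4, W:2). Total letters: 13.
Permutations = 13!/(4! x 3! x 2! x 2!).

Final answer: 10810800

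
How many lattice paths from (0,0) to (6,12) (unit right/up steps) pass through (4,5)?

Paths (0,0)->(4,5): C(9,5) = 126.
Paths (4,5)->(6,12): C(9,7) = 36.
By multiplication principle: 126 x 36.

Final answer: 4536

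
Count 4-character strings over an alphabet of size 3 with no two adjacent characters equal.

First character: 3 choices. Each subsequent: 2 choices (must differ from the previous one).
Total: 3 x 2^3.

Final answer: 3 x 2^{3} = 24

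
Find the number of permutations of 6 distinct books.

The number of ways to arrange 6 distinct objects is 6!.

Final answer: 6! = 720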